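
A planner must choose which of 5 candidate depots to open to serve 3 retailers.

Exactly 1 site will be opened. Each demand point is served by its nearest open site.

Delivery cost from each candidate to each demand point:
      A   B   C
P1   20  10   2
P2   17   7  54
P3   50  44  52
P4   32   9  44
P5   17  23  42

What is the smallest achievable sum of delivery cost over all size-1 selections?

32

Open {P1}.
  A→P1 20, B→P1 10, C→P1 2  ⇒ total 32.
Compare {P2}: total 78.
Compare {P5}: total 82.
No size-1 selection does better; minimum is 32.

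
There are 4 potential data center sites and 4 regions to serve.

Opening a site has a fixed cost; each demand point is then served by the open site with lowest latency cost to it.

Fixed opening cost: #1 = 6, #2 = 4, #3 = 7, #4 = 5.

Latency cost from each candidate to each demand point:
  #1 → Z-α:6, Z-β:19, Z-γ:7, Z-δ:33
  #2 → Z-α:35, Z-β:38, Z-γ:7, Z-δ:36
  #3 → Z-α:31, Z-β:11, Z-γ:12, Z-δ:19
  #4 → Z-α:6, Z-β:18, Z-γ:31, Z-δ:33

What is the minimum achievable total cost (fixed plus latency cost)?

56

Open {#1, #3}: assign each demand point to its cheapest open site.
  Z-α→#1 6, Z-β→#3 11, Z-γ→#1 7, Z-δ→#3 19
  latency cost 43, fixed 13 → total 56.
Compare {#2, #3, #4}: latency cost 43 + fixed 16 = 59.
Compare {#3, #4}: latency cost 48 + fixed 12 = 60.
Compare {#1, #2, #3}: latency cost 43 + fixed 17 = 60.
All other subsets cost ≥ 59. Minimum total cost: 56.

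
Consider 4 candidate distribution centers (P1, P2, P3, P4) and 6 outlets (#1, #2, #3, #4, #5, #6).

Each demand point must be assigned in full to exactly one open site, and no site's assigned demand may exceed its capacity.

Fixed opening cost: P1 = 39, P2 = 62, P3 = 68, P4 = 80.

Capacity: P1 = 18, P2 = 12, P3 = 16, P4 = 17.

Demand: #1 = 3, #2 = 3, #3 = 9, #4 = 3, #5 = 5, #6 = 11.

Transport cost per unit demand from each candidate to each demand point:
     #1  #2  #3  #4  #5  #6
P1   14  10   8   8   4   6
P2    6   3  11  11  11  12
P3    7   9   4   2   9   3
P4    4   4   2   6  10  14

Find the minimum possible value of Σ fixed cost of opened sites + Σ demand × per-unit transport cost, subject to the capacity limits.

Open {P1, P3, P4}; cheapest assignment that respects the capacities:
  P1 (cap 18, load 5): #5 — cost 5×4 = 20
  P3 (cap 16, load 14): #4, #6 — cost 3×2 + 11×3 = 39
  P4 (cap 17, load 15): #1, #2, #3 — cost 3×4 + 3×4 + 9×2 = 42
  Shipping 101, fixed 187 → total 288.
  Any other capacity-feasible assignment to {P1, P3, P4} ships for at least 101.
Compare {P1, P4}: its best feasible assignment gives total 319.
Compare {P1, P2, P3}: its best feasible assignment gives total 324.
Every other set of open sites that can feasibly serve all demand totals ≥ 319 even under its best assignment. Minimum: 288.

288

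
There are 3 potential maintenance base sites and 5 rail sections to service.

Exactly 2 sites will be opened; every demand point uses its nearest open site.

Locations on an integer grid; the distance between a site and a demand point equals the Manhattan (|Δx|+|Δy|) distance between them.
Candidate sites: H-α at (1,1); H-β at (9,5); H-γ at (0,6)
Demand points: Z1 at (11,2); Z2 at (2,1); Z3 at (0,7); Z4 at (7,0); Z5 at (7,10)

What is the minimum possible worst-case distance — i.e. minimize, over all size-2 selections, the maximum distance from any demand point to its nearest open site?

Open {H-α, H-β}.
  Farthest demand point is Z3 at distance 7 (to H-α); all others are ≤ 7.
With {H-β, H-γ} the worst case is 7.
With {H-α, H-γ} the worst case is 11.
No size-2 selection achieves below 7.

7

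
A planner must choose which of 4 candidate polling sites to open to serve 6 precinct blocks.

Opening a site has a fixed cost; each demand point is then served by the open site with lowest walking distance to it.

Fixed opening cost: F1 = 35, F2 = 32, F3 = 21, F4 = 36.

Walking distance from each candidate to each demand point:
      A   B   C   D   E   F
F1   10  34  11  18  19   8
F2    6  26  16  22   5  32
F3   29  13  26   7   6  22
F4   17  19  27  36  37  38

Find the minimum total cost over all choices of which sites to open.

Open {F1, F3}: assign each demand point to its cheapest open site.
  A→F1 10, B→F3 13, C→F1 11, D→F3 7, E→F3 6, F→F1 8
  walking distance 55, fixed 56 → total 111.
Compare {F2, F3}: walking distance 69 + fixed 53 = 122.
Compare {F3}: walking distance 103 + fixed 21 = 124.
Compare {F1}: walking distance 100 + fixed 35 = 135.
All other subsets cost ≥ 122. Minimum total cost: 111.

111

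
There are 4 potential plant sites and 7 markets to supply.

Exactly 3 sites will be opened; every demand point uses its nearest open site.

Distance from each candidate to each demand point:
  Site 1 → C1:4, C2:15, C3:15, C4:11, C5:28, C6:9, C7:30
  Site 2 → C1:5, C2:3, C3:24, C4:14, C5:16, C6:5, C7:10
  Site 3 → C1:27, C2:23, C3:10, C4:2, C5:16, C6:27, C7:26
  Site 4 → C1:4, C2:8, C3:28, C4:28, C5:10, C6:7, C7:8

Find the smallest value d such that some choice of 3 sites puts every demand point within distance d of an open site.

10

Open {Site 1, Site 3, Site 4}.
  Farthest demand point is C3 at distance 10 (to Site 3); all others are ≤ 10.
With {Site 2, Site 3, Site 4} the worst case is 10.
With {Site 1, Site 2, Site 4} the worst case is 15.
No size-3 selection achieves below 10.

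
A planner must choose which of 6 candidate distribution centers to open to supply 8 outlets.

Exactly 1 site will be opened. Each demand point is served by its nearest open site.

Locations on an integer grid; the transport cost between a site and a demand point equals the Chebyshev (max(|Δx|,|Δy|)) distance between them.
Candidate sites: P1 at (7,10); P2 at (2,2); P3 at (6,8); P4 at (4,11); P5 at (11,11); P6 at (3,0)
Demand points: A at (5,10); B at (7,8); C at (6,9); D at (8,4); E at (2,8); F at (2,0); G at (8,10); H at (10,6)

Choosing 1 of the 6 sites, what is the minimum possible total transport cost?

26

Open {P3}.
  A→P3 2, B→P3 1, C→P3 1, D→P3 4, E→P3 4, F→P3 8, G→P3 2, H→P3 4  ⇒ total 26.
Compare {P1}: total 31.
Compare {P4}: total 37.
No size-1 selection does better; minimum is 26.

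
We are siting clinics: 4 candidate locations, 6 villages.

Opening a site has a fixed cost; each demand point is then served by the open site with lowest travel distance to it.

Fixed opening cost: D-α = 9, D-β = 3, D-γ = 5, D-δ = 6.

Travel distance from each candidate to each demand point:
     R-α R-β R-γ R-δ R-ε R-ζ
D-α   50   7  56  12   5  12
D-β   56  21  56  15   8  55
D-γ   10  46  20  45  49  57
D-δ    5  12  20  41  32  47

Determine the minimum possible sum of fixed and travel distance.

Open {D-α, D-δ}: assign each demand point to its cheapest open site.
  R-α→D-δ 5, R-β→D-α 7, R-γ→D-δ 20, R-δ→D-α 12, R-ε→D-α 5, R-ζ→D-α 12
  travel distance 61, fixed 15 → total 76.
Compare {D-α, D-β, D-δ}: travel distance 61 + fixed 18 = 79.
Compare {D-α, D-γ}: travel distance 66 + fixed 14 = 80.
Compare {D-α, D-γ, D-δ}: travel distance 61 + fixed 20 = 81.
All other subsets cost ≥ 79. Minimum total cost: 76.

76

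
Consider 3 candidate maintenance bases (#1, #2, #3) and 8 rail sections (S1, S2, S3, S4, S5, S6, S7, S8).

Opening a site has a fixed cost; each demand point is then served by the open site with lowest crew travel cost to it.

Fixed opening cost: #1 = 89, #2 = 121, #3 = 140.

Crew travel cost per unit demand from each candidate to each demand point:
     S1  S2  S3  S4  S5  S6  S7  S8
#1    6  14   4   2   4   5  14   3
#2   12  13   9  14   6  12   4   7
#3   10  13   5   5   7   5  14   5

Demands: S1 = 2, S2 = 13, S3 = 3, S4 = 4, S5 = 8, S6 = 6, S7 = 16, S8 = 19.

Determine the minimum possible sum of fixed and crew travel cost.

594

Open {#1, #2}: assign each demand point to its cheapest open site.
  S1→#1 2×6=12, S2→#2 13×13=169, S3→#1 3×4=12, S4→#1 4×2=8, S5→#1 8×4=32, S6→#1 6×5=30, S7→#2 16×4=64, S8→#1 19×3=57
  crew travel cost 384, fixed 210 → total 594.
Compare {#1}: crew travel cost 557 + fixed 89 = 646.
Compare {#2}: crew travel cost 593 + fixed 121 = 714.
Compare {#2, #3}: crew travel cost 461 + fixed 261 = 722.
All other subsets cost ≥ 646. Minimum total cost: 594.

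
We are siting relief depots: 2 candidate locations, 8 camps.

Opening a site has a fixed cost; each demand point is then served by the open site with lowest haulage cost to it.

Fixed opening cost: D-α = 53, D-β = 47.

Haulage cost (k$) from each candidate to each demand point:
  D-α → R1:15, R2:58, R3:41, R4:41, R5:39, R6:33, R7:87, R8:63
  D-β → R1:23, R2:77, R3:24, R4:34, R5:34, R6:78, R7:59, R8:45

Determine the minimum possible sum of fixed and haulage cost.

Open {D-α, D-β}: assign each demand point to its cheapest open site.
  R1→D-α 15, R2→D-α 58, R3→D-β 24, R4→D-β 34, R5→D-β 34, R6→D-α 33, R7→D-β 59, R8→D-β 45
  haulage cost 302, fixed 100 → total 402.
Compare {D-β}: haulage cost 374 + fixed 47 = 421.
Compare {D-α}: haulage cost 377 + fixed 53 = 430.

402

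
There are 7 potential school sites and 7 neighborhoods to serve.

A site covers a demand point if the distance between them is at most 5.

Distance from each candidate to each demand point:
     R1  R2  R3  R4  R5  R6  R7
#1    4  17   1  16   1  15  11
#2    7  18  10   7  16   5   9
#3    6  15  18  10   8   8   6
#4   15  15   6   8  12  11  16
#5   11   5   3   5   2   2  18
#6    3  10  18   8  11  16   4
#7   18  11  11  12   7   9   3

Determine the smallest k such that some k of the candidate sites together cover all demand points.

Coverage sets (demand points within 5 of each site):
  #1: {R1, R3, R5}
  #2: {R6}
  #3: {}
  #4: {}
  #5: {R2, R3, R4, R5, R6}
  #6: {R1, R7}
  #7: {R7}
No single site covers all 7 demand points.
But {#5, #6} covers everything, so the minimum is 2.

2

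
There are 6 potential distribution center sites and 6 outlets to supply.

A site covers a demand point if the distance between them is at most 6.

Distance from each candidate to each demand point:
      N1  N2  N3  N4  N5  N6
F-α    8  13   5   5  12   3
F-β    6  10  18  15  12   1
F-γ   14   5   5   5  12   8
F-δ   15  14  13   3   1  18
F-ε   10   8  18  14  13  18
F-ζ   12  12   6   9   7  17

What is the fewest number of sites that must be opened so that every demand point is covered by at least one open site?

Coverage sets (demand points within 6 of each site):
  F-α: {N3, N4, N6}
  F-β: {N1, N6}
  F-γ: {N2, N3, N4}
  F-δ: {N4, N5}
  F-ε: {}
  F-ζ: {N3}
No 2 sites suffice: every size-2 union leaves at least one demand point uncovered.
But {F-β, F-γ, F-δ} covers everything, so the minimum is 3.

3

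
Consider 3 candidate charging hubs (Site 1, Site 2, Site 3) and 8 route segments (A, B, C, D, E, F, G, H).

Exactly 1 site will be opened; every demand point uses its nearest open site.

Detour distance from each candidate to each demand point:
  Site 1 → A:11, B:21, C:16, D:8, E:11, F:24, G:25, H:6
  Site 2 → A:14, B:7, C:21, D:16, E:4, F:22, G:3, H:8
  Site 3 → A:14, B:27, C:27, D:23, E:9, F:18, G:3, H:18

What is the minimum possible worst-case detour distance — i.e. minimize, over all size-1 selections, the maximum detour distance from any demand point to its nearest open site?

22

Open {Site 2}.
  Farthest demand point is F at detour distance 22 (to Site 2); all others are ≤ 22.
With {Site 1} the worst case is 25.
With {Site 3} the worst case is 27.
No size-1 selection achieves below 22.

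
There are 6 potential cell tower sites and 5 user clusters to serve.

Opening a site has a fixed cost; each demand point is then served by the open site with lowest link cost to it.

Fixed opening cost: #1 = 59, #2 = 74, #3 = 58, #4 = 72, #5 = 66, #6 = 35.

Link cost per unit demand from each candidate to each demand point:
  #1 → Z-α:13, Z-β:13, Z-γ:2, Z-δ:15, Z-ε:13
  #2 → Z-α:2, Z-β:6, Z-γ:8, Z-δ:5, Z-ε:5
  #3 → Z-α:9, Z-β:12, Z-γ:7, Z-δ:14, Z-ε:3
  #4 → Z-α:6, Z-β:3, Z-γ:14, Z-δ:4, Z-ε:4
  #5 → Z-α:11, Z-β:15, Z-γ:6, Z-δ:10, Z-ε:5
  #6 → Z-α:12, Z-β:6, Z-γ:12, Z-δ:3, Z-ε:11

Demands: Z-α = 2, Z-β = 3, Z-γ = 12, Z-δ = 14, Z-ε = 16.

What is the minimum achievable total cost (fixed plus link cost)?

296

Open {#1, #4}: assign each demand point to its cheapest open site.
  Z-α→#4 2×6=12, Z-β→#4 3×3=9, Z-γ→#1 12×2=24, Z-δ→#4 14×4=56, Z-ε→#4 16×4=64
  link cost 165, fixed 131 → total 296.
Compare {#1, #3, #6}: link cost 150 + fixed 152 = 302.
Compare {#3, #6}: link cost 210 + fixed 93 = 303.
Compare {#1, #4, #6}: link cost 151 + fixed 166 = 317.
All other subsets cost ≥ 302. Minimum total cost: 296.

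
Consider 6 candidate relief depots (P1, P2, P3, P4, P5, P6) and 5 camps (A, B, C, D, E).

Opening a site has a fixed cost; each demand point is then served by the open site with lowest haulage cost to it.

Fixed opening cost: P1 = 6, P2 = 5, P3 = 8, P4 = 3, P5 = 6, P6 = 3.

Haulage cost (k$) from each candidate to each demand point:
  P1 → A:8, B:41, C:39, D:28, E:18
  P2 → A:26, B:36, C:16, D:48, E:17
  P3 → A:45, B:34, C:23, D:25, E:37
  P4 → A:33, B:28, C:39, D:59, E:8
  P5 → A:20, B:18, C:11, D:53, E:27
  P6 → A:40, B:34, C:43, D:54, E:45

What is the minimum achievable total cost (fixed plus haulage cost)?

Open {P1, P4, P5}: assign each demand point to its cheapest open site.
  A→P1 8, B→P5 18, C→P5 11, D→P1 28, E→P4 8
  haulage cost 73, fixed 15 → total 88.
Compare {P1, P4, P5, P6}: haulage cost 73 + fixed 18 = 91.
Compare {P1, P2, P4, P5}: haulage cost 73 + fixed 20 = 93.
Compare {P1, P3, P4, P5}: haulage cost 70 + fixed 23 = 93.
All other subsets cost ≥ 91. Minimum total cost: 88.

88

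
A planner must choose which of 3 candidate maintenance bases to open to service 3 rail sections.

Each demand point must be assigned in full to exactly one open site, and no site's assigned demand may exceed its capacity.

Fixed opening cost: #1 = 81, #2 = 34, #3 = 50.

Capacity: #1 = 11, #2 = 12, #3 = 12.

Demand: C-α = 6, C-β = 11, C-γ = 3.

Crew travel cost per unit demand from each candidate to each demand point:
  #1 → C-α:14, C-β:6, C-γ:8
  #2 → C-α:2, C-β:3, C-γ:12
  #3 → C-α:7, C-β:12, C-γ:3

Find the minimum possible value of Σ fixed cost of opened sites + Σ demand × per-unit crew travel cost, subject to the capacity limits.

168

Open {#2, #3}; cheapest assignment that respects the capacities:
  #2 (cap 12, load 11): C-β — cost 11×3 = 33
  #3 (cap 12, load 9): C-α, C-γ — cost 6×7 + 3×3 = 51
  Shipping 84, fixed 84 → total 168.
  Any other capacity-feasible assignment to {#2, #3} ships for at least 84.
Compare {#1, #2}: its best feasible assignment gives total 229.
Compare {#1, #3}: its best feasible assignment gives total 248.
Every other set of open sites that can feasibly serve all demand totals ≥ 229 even under its best assignment. Minimum: 168.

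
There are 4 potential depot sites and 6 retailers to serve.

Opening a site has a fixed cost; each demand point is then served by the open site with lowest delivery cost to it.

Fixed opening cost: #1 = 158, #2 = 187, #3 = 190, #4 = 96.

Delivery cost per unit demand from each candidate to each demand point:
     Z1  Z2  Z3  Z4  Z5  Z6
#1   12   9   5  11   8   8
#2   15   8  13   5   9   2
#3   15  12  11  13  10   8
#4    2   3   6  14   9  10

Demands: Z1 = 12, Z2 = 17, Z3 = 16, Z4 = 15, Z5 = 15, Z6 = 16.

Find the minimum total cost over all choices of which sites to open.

Open {#2, #4}: assign each demand point to its cheapest open site.
  Z1→#4 12×2=24, Z2→#4 17×3=51, Z3→#4 16×6=96, Z4→#2 15×5=75, Z5→#2 15×9=135, Z6→#2 16×2=32
  delivery cost 413, fixed 283 → total 696.
Compare {#4}: delivery cost 676 + fixed 96 = 772.
Compare {#1, #4}: delivery cost 568 + fixed 254 = 822.
Compare {#1, #2, #4}: delivery cost 382 + fixed 441 = 823.
All other subsets cost ≥ 772. Minimum total cost: 696.

696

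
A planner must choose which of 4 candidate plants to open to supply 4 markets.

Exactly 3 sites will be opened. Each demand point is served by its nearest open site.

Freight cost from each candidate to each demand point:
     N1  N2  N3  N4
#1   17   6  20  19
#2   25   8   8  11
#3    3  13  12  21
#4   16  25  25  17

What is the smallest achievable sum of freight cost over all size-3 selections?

Open {#1, #2, #3}.
  N1→#3 3, N2→#1 6, N3→#2 8, N4→#2 11  ⇒ total 28.
Compare {#2, #3, #4}: total 30.
Compare {#1, #3, #4}: total 38.
No size-3 selection does better; minimum is 28.

28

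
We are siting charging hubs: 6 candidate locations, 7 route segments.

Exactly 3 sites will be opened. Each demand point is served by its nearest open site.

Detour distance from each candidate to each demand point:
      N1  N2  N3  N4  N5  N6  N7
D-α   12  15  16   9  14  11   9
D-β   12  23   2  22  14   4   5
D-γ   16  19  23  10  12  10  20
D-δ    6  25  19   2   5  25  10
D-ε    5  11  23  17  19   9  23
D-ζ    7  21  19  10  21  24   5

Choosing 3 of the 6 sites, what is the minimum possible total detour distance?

34

Open {D-β, D-δ, D-ε}.
  N1→D-ε 5, N2→D-ε 11, N3→D-β 2, N4→D-δ 2, N5→D-δ 5, N6→D-β 4, N7→D-β 5  ⇒ total 34.
Compare {D-α, D-β, D-δ}: total 39.
Compare {D-β, D-γ, D-δ}: total 43.
No size-3 selection does better; minimum is 34.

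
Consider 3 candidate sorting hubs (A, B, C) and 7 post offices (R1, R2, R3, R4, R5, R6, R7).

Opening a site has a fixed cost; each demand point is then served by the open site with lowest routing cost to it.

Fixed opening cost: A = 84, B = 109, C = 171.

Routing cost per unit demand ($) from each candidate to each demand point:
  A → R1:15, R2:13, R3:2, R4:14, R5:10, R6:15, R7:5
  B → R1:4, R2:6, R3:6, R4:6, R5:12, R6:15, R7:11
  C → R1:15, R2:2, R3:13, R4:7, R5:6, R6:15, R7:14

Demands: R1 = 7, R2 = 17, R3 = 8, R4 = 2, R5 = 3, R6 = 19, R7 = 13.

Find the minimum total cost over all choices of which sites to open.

731

Open {A, B}: assign each demand point to its cheapest open site.
  R1→B 7×4=28, R2→B 17×6=102, R3→A 8×2=16, R4→B 2×6=12, R5→A 3×10=30, R6→A 19×15=285, R7→A 13×5=65
  routing cost 538, fixed 193 → total 731.
Compare {B}: routing cost 654 + fixed 109 = 763.
Compare {A, C}: routing cost 537 + fixed 255 = 792.
Compare {A, B, C}: routing cost 458 + fixed 364 = 822.
All other subsets cost ≥ 763. Minimum total cost: 731.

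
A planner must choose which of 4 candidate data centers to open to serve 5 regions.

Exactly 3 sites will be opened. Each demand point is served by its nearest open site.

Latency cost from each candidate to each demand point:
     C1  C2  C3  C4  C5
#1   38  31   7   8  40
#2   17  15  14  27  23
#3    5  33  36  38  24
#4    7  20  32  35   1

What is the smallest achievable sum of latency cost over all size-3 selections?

38

Open {#1, #2, #4}.
  C1→#4 7, C2→#2 15, C3→#1 7, C4→#1 8, C5→#4 1  ⇒ total 38.
Compare {#1, #3, #4}: total 41.
Compare {#1, #2, #3}: total 58.
No size-3 selection does better; minimum is 38.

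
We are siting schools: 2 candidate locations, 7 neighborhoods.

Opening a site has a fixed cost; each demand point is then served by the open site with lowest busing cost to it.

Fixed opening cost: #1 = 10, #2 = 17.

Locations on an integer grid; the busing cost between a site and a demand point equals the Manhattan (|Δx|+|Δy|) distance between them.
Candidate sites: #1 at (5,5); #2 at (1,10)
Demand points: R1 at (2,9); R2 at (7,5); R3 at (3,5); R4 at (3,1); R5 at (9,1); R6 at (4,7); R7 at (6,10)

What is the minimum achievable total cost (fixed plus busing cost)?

Open {#1}: assign each demand point to its cheapest open site.
  R1→#1 7, R2→#1 2, R3→#1 2, R4→#1 6, R5→#1 8, R6→#1 3, R7→#1 6
  busing cost 34, fixed 10 → total 44.
Compare {#1, #2}: busing cost 28 + fixed 27 = 55.
Compare {#2}: busing cost 59 + fixed 17 = 76.

44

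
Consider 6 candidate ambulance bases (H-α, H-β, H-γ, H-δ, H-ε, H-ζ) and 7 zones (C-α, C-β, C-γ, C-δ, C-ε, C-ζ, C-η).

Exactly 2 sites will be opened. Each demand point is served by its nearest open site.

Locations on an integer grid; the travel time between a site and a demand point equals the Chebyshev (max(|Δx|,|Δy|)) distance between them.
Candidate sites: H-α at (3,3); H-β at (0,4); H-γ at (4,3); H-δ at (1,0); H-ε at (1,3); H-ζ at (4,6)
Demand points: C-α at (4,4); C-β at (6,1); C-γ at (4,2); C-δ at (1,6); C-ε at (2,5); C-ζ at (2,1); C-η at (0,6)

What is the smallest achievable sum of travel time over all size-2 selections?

Open {H-β, H-γ}.
  C-α→H-γ 1, C-β→H-γ 2, C-γ→H-γ 1, C-δ→H-β 2, C-ε→H-β 2, C-ζ→H-γ 2, C-η→H-β 2  ⇒ total 12.
Compare {H-α, H-β}: total 13.
Compare {H-α, H-γ}: total 14.
No size-2 selection does better; minimum is 12.

12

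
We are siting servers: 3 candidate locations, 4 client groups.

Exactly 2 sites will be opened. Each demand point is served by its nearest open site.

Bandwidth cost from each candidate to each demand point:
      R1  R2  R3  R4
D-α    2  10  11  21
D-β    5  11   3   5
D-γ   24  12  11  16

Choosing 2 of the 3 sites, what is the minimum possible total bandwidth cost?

20

Open {D-α, D-β}.
  R1→D-α 2, R2→D-α 10, R3→D-β 3, R4→D-β 5  ⇒ total 20.
Compare {D-β, D-γ}: total 24.
Compare {D-α, D-γ}: total 39.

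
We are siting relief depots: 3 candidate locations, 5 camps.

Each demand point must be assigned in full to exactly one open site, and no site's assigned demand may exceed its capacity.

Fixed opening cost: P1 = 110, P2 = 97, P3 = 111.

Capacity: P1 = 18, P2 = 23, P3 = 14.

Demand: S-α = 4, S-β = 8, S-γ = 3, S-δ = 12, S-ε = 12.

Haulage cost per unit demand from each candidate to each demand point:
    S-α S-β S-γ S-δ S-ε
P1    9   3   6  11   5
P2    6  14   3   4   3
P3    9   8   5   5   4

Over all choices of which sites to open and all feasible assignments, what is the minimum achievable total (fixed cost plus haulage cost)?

471

Open {P1, P2, P3}; cheapest assignment that respects the capacities:
  P1 (cap 18, load 8): S-β — cost 8×3 = 24
  P2 (cap 23, load 19): S-α, S-γ, S-δ — cost 4×6 + 3×3 + 12×4 = 81
  P3 (cap 14, load 12): S-ε — cost 12×4 = 48
  Shipping 153, fixed 318 → total 471.
  Any other capacity-feasible assignment to {P1, P2, P3} ships for at least 153.
Compare {P1, P2}: its best feasible assignment gives total 472.
Every other set of open sites that can feasibly serve all demand totals ≥ 472 even under its best assignment. Minimum: 471.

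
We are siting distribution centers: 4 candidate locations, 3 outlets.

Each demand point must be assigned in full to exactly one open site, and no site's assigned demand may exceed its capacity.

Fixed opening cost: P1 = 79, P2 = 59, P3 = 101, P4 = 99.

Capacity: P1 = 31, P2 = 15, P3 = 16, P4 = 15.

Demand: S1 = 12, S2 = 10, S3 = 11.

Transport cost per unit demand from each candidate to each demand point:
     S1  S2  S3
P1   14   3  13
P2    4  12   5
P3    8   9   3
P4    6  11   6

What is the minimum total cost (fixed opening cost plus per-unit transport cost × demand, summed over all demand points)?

350

Open {P1, P2, P3}; cheapest assignment that respects the capacities:
  P1 (cap 31, load 10): S2 — cost 10×3 = 30
  P2 (cap 15, load 12): S1 — cost 12×4 = 48
  P3 (cap 16, load 11): S3 — cost 11×3 = 33
  Shipping 111, fixed 239 → total 350.
  Any other capacity-feasible assignment to {P1, P2, P3} ships for at least 111.
Compare {P1, P2}: its best feasible assignment gives total 359.
Compare {P1, P2, P4}: its best feasible assignment gives total 381.
Every other set of open sites that can feasibly serve all demand totals ≥ 359 even under its best assignment. Minimum: 350.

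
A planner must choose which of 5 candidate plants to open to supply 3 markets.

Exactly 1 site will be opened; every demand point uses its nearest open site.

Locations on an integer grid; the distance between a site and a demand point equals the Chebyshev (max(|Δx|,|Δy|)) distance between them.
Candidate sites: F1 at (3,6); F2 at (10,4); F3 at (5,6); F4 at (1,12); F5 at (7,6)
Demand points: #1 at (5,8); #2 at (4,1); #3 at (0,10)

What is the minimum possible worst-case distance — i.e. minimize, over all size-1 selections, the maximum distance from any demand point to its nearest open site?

5

Open {F1}.
  Farthest demand point is #2 at distance 5 (to F1); all others are ≤ 5.
With {F3} the worst case is 5.
With {F5} the worst case is 7.
No size-1 selection achieves below 5.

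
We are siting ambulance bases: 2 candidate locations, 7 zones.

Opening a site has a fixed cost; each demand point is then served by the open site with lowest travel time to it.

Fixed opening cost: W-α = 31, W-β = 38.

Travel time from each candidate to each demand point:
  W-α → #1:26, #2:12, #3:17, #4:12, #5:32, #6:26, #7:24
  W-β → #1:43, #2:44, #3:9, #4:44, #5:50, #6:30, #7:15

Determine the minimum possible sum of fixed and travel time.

180

Open {W-α}: assign each demand point to its cheapest open site.
  #1→W-α 26, #2→W-α 12, #3→W-α 17, #4→W-α 12, #5→W-α 32, #6→W-α 26, #7→W-α 24
  travel time 149, fixed 31 → total 180.
Compare {W-α, W-β}: travel time 132 + fixed 69 = 201.
Compare {W-β}: travel time 235 + fixed 38 = 273.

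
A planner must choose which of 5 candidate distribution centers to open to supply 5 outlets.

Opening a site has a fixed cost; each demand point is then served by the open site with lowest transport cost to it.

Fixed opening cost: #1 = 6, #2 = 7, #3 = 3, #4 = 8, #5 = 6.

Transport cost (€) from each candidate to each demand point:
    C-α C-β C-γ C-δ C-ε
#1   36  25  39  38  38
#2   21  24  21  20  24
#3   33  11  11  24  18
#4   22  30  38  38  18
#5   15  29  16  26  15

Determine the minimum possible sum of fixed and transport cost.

85

Open {#3, #5}: assign each demand point to its cheapest open site.
  C-α→#5 15, C-β→#3 11, C-γ→#3 11, C-δ→#3 24, C-ε→#5 15
  transport cost 76, fixed 9 → total 85.
Compare {#2, #3, #5}: transport cost 72 + fixed 16 = 88.
Compare {#2, #3}: transport cost 81 + fixed 10 = 91.
Compare {#1, #3, #5}: transport cost 76 + fixed 15 = 91.
All other subsets cost ≥ 88. Minimum total cost: 85.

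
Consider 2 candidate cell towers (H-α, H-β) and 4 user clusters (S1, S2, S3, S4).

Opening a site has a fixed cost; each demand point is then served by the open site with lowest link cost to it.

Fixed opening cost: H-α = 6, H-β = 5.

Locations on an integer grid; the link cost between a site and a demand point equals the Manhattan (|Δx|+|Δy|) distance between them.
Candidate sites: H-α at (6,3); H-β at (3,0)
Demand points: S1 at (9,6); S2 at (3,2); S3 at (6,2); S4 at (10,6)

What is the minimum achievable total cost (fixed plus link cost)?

Open {H-α}: assign each demand point to its cheapest open site.
  S1→H-α 6, S2→H-α 4, S3→H-α 1, S4→H-α 7
  link cost 18, fixed 6 → total 24.
Compare {H-α, H-β}: link cost 16 + fixed 11 = 27.
Compare {H-β}: link cost 32 + fixed 5 = 37.

24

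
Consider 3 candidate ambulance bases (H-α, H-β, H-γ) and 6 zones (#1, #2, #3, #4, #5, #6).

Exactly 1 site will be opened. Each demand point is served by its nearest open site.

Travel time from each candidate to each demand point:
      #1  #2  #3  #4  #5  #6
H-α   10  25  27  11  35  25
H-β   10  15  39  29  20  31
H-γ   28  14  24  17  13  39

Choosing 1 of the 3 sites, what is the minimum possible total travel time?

133

Open {H-α}.
  #1→H-α 10, #2→H-α 25, #3→H-α 27, #4→H-α 11, #5→H-α 35, #6→H-α 25  ⇒ total 133.
Compare {H-γ}: total 135.
Compare {H-β}: total 144.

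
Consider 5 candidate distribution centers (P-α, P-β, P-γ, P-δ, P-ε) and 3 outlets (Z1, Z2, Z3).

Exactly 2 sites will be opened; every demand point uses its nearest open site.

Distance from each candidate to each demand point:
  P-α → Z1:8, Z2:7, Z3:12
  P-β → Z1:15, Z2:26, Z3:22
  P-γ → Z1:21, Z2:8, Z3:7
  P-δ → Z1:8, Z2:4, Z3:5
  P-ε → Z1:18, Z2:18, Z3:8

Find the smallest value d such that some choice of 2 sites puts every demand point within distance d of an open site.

Open {P-α, P-γ}.
  Farthest demand point is Z1 at distance 8 (to P-α); all others are ≤ 8.
With {P-α, P-δ} the worst case is 8.
With {P-α, P-ε} the worst case is 8.
No size-2 selection achieves below 8.

8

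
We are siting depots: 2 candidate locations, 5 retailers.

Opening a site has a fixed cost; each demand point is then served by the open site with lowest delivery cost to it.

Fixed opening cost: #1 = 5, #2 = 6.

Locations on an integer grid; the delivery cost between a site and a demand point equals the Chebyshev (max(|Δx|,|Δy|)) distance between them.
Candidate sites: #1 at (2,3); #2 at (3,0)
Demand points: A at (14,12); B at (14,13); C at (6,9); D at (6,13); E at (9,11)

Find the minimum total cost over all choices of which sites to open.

53

Open {#1}: assign each demand point to its cheapest open site.
  A→#1 12, B→#1 12, C→#1 6, D→#1 10, E→#1 8
  delivery cost 48, fixed 5 → total 53.
Compare {#1, #2}: delivery cost 48 + fixed 11 = 59.
Compare {#2}: delivery cost 58 + fixed 6 = 64.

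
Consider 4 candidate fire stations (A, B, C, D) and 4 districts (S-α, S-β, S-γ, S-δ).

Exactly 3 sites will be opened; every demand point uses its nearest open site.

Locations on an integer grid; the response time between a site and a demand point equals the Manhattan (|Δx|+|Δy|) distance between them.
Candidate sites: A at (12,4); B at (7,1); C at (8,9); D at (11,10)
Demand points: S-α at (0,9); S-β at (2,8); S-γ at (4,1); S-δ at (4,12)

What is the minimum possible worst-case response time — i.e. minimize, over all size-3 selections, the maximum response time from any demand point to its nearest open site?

Open {A, B, C}.
  Farthest demand point is S-α at response time 8 (to C); all others are ≤ 8.
With {B, C, D} the worst case is 8.
With {A, C, D} the worst case is 11.
No size-3 selection achieves below 8.

8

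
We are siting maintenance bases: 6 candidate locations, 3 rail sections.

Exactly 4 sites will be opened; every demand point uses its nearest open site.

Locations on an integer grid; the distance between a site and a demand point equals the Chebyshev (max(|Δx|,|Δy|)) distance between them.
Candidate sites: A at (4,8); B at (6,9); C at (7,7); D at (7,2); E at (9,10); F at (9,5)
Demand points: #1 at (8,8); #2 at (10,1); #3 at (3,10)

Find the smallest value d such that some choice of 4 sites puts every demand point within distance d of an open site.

Open {A, B, C, D}.
  Farthest demand point is #2 at distance 3 (to D); all others are ≤ 3.
With {A, B, D, E} the worst case is 3.
With {A, B, D, F} the worst case is 3.
No size-4 selection achieves below 3.

3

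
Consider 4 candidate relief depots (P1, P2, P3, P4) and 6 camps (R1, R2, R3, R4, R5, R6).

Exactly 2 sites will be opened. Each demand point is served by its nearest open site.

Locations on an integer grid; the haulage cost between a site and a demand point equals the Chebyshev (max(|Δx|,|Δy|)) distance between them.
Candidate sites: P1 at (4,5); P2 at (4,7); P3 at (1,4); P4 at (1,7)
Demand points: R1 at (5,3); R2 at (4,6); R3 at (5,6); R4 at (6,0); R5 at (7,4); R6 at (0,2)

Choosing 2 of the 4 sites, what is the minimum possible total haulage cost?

14

Open {P1, P3}.
  R1→P1 2, R2→P1 1, R3→P1 1, R4→P1 5, R5→P1 3, R6→P3 2  ⇒ total 14.
Compare {P1, P2}: total 16.
Compare {P1, P4}: total 16.
No size-2 selection does better; minimum is 14.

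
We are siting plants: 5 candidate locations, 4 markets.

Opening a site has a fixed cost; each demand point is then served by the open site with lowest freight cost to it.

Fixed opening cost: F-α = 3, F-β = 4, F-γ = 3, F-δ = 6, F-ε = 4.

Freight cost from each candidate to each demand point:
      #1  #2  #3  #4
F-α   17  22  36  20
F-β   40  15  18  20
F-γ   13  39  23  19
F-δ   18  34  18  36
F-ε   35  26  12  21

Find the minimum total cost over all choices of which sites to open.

70

Open {F-β, F-γ, F-ε}: assign each demand point to its cheapest open site.
  #1→F-γ 13, #2→F-β 15, #3→F-ε 12, #4→F-γ 19
  freight cost 59, fixed 11 → total 70.
Compare {F-β, F-γ}: freight cost 65 + fixed 7 = 72.
Compare {F-α, F-β, F-γ, F-ε}: freight cost 59 + fixed 14 = 73.
Compare {F-α, F-β, F-γ}: freight cost 65 + fixed 10 = 75.
All other subsets cost ≥ 72. Minimum total cost: 70.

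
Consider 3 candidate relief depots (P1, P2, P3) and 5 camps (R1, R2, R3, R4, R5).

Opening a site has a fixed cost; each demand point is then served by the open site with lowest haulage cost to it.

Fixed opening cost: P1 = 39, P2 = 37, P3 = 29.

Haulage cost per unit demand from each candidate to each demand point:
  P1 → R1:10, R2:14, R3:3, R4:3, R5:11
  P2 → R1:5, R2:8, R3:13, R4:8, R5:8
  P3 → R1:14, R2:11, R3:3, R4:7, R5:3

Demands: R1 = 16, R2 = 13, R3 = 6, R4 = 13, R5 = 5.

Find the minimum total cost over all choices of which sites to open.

357

Open {P1, P2}: assign each demand point to its cheapest open site.
  R1→P2 16×5=80, R2→P2 13×8=104, R3→P1 6×3=18, R4→P1 13×3=39, R5→P2 5×8=40
  haulage cost 281, fixed 76 → total 357.
Compare {P1, P2, P3}: haulage cost 256 + fixed 105 = 361.
Compare {P2, P3}: haulage cost 308 + fixed 66 = 374.
Compare {P2}: haulage cost 406 + fixed 37 = 443.
All other subsets cost ≥ 361. Minimum total cost: 357.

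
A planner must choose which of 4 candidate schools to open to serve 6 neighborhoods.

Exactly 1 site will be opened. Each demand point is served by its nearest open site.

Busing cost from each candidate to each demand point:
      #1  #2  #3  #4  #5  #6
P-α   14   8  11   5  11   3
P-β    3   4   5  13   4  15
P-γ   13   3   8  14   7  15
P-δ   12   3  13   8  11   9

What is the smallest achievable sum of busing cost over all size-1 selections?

Open {P-β}.
  #1→P-β 3, #2→P-β 4, #3→P-β 5, #4→P-β 13, #5→P-β 4, #6→P-β 15  ⇒ total 44.
Compare {P-α}: total 52.
Compare {P-δ}: total 56.
No size-1 selection does better; minimum is 44.

44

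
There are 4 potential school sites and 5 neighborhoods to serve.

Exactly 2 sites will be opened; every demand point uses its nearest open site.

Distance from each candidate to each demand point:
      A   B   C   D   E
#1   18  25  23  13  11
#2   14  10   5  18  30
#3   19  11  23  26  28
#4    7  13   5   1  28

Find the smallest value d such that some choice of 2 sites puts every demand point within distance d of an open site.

13

Open {#1, #4}.
  Farthest demand point is B at distance 13 (to #4); all others are ≤ 13.
With {#1, #2} the worst case is 14.
With {#1, #3} the worst case is 23.
No size-2 selection achieves below 13.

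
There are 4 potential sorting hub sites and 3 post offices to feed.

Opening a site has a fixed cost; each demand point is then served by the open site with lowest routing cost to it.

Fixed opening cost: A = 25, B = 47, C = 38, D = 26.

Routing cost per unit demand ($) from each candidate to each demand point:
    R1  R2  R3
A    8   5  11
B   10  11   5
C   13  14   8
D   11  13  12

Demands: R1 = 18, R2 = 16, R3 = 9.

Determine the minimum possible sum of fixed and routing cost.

Open {A, B}: assign each demand point to its cheapest open site.
  R1→A 18×8=144, R2→A 16×5=80, R3→B 9×5=45
  routing cost 269, fixed 72 → total 341.
Compare {A}: routing cost 323 + fixed 25 = 348.
Compare {A, C}: routing cost 296 + fixed 63 = 359.
Compare {A, B, D}: routing cost 269 + fixed 98 = 367.
All other subsets cost ≥ 348. Minimum total cost: 341.

341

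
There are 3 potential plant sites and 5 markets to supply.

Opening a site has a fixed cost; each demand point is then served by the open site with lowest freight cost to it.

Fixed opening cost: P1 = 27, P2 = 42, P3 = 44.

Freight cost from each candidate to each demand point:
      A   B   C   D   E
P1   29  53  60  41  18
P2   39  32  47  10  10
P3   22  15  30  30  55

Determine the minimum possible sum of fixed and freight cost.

173

Open {P2, P3}: assign each demand point to its cheapest open site.
  A→P3 22, B→P3 15, C→P3 30, D→P2 10, E→P2 10
  freight cost 87, fixed 86 → total 173.
Compare {P2}: freight cost 138 + fixed 42 = 180.
Compare {P1, P3}: freight cost 115 + fixed 71 = 186.
Compare {P3}: freight cost 152 + fixed 44 = 196.
All other subsets cost ≥ 180. Minimum total cost: 173.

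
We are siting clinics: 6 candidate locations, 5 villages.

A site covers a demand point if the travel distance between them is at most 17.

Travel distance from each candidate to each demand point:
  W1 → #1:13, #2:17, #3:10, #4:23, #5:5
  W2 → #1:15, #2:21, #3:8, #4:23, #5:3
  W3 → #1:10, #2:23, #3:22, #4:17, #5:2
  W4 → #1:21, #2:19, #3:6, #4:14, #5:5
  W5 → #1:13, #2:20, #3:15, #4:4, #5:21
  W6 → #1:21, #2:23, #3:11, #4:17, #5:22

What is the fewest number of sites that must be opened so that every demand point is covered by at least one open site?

2

Coverage sets (demand points within 17 of each site):
  W1: {#1, #2, #3, #5}
  W2: {#1, #3, #5}
  W3: {#1, #4, #5}
  W4: {#3, #4, #5}
  W5: {#1, #3, #4}
  W6: {#3, #4}
No single site covers all 5 demand points.
But {W1, W3} covers everything, so the minimum is 2.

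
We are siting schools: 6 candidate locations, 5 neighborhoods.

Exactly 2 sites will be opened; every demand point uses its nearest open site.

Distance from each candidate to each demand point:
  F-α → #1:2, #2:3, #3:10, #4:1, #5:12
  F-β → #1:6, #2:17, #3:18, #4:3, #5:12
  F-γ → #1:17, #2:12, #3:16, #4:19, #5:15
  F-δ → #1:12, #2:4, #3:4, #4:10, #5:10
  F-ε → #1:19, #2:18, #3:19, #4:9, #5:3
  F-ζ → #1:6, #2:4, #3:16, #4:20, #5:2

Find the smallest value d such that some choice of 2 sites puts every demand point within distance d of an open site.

10

Open {F-α, F-δ}.
  Farthest demand point is #5 at distance 10 (to F-δ); all others are ≤ 10.
With {F-α, F-ε} the worst case is 10.
With {F-α, F-ζ} the worst case is 10.
No size-2 selection achieves below 10.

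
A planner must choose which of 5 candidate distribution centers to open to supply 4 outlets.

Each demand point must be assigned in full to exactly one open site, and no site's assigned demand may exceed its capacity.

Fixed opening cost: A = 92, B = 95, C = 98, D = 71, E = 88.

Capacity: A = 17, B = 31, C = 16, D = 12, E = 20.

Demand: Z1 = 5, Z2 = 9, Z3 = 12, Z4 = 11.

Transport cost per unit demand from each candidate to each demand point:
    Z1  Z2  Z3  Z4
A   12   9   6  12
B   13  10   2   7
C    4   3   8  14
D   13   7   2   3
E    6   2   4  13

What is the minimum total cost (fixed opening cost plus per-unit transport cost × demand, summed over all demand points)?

Open {B, E}; cheapest assignment that respects the capacities:
  B (cap 31, load 23): Z3, Z4 — cost 12×2 + 11×7 = 101
  E (cap 20, load 14): Z1, Z2 — cost 5×6 + 9×2 = 48
  Shipping 149, fixed 183 → total 332.
  Any other capacity-feasible assignment to {B, E} ships for at least 149.
Compare {B, C}: its best feasible assignment gives total 341.
Compare {B, D, E}: its best feasible assignment gives total 359.
Every other set of open sites that can feasibly serve all demand totals ≥ 341 even under its best assignment. Minimum: 332.

332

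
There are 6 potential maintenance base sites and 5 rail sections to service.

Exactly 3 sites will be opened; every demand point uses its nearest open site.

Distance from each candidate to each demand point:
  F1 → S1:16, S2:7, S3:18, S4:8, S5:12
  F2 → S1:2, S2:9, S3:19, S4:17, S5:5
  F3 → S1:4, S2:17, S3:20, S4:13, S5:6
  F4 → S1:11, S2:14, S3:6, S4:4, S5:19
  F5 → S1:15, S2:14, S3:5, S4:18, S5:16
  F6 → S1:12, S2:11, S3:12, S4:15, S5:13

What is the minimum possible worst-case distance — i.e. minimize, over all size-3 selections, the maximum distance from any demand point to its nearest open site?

7

Open {F1, F2, F4}.
  Farthest demand point is S2 at distance 7 (to F1); all others are ≤ 7.
With {F1, F3, F4} the worst case is 7.
With {F1, F2, F5} the worst case is 8.
No size-3 selection achieves below 7.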